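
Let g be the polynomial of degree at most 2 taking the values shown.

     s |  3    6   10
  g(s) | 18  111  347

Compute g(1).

-4

Write g(s) = as^2 + bs + c. Substituting each data point gives a linear system:
  9a + 3b + c = 18
  36a + 6b + c = 111
  100a + 10b + c = 347
Solving the system yields a = 4, b = -5, c = -3.
So g(s) = 4s² - 5s - 3.
Then g(1) = -4.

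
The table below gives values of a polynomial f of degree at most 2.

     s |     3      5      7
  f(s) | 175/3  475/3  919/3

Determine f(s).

f(s) = 6s^2 + 2s - 5/3

Write f(s) = as^2 + bs + c. Substituting each data point gives a linear system:
  9a + 3b + c = 175/3
  25a + 5b + c = 475/3
  49a + 7b + c = 919/3
Solving the system yields a = 6, b = 2, c = -5/3.
So f(s) = 6s² + 2s - 5/3.
Check: f(3) = 175/3. ✓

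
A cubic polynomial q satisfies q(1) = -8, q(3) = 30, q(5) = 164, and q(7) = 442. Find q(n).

Write q(n) = an^3 + bn^2 + cn + d. Substituting each data point gives a linear system:
  a + b + c + d = -8
  27a + 9b + 3c + d = 30
  125a + 25b + 5c + d = 164
  343a + 49b + 7c + d = 442
Solving the system yields a = 1, b = 3, c = -6, d = -6.
So q(n) = n^3 + 3n^2 - 6n - 6.
Check: q(3) = 30. ✓

q(n) = n^3 + 3n^2 - 6n - 6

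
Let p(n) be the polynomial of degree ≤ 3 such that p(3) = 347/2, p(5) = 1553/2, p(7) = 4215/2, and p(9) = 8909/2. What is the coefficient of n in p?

Write p(n) = an^3 + bn^2 + cn + d. Substituting each data point gives a linear system:
  27a + 9b + 3c + d = 347/2
  125a + 25b + 5c + d = 1553/2
  343a + 49b + 7c + d = 4215/2
  729a + 81b + 9c + d = 8909/2
Solving the system yields a = 6, b = 1, c = -1/2, d = 4.
So p(n) = 6n³ + n² - (1/2)n + 4.
The coefficient of n is -1/2.

-1/2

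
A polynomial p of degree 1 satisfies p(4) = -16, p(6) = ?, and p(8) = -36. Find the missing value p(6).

On equispaced nodes a degree-1 polynomial has vanishing second forward difference, so
  p(4) - 2·p(6) + p(8) = 0.
Substituting the known values and solving for p(6):
  -2·p(6) = 52
  p(6) = -26.

-26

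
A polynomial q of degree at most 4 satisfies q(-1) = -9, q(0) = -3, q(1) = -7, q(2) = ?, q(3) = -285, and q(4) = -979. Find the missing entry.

On equispaced nodes a degree-4 polynomial has vanishing fifth forward difference, so
  - q(-1) + 5·q(0) - 10·q(1) + 10·q(2) - 5·q(3) + q(4) = 0.
Substituting the known values and solving for q(2):
  10·q(2) = -510
  q(2) = -51.

-51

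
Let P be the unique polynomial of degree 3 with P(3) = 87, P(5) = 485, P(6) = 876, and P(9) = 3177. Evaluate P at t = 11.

Write P(t) = at^3 + bt^2 + ct + d. Substituting each data point gives a linear system:
  27a + 9b + 3c + d = 87
  125a + 25b + 5c + d = 485
  216a + 36b + 6c + d = 876
  729a + 81b + 9c + d = 3177
Solving the system yields a = 5, b = -6, c = 2, d = 0.
So P(t) = 5t^3 - 6t^2 + 2t.
Then P(11) = 5951.

5951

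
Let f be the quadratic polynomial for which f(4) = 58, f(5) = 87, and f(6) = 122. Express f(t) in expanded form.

f(t) = 3t^2 + 2t + 2

Write f(t) = at^2 + bt + c. Substituting each data point gives a linear system:
  16a + 4b + c = 58
  25a + 5b + c = 87
  36a + 6b + c = 122
Solving the system yields a = 3, b = 2, c = 2.
So f(t) = 3t^2 + 2t + 2.
Check: f(6) = 122. ✓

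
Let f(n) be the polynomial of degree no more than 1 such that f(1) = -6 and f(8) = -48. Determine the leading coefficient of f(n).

-6

Write f(n) = an + b. Substituting each data point gives a linear system:
  a + b = -6
  8a + b = -48
Solving the system yields a = -6, b = 0.
So f(n) = -6n.
The leading coefficient is -6.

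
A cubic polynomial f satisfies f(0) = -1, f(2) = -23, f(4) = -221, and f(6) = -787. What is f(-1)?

Using the Lagrange interpolation formula with nodes 0, 2, 4, 6:
  L_0(s) = (s - 2)(s - 4)(s - 6) / -48
  L_1(s) = s(s - 4)(s - 6) / 16
  L_2(s) = s(s - 2)(s - 6) / -16
  L_3(s) = s(s - 2)(s - 4) / 48
Then f(s) = -1·L_0(s) - 23·L_1(s) - 221·L_2(s) - 787·L_3(s).
Expanding and collecting terms gives f(s) = -4s^3 + 2s^2 + s - 1.
Evaluating at s = -1: f(-1) = 4.

4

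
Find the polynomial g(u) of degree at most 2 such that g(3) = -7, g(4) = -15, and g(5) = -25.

Write g(u) = au^2 + bu + c. Substituting each data point gives a linear system:
  9a + 3b + c = -7
  16a + 4b + c = -15
  25a + 5b + c = -25
Solving the system yields a = -1, b = -1, c = 5.
So g(u) = -u² - u + 5.
Check: g(5) = -25. ✓

g(u) = -u^2 - u + 5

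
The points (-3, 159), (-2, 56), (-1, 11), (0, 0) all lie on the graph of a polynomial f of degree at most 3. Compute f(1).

Write f(t) = at^3 + bt^2 + ct + d. Substituting each data point gives a linear system:
  -27a + 9b - 3c + d = 159
  -8a + 4b - 2c + d = 56
  -a + b - c + d = 11
  d = 0
Solving the system yields a = -4, b = 5, c = -2, d = 0.
So f(t) = -4t³ + 5t² - 2t.
Then f(1) = -1.

-1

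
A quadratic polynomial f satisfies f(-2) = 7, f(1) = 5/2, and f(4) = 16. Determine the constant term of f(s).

Write f(s) = as^2 + bs + c. Substituting each data point gives a linear system:
  4a - 2b + c = 7
  a + b + c = 5/2
  16a + 4b + c = 16
Solving the system yields a = 1, b = -1/2, c = 2.
So f(s) = s² - (1/2)s + 2.
The constant term is 2.

2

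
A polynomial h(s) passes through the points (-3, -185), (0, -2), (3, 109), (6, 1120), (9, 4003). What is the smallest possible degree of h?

Forward differences of the values at s = -3, 0, 3, 6, 9:
  h  : -185  -2  109  1120  4003
  Δ  : 183  111  1011  2883
  Δ^2: -72  900  1872
  Δ^3: 972  972
  Δ^4: 0
The third differences are constant (972) and nonzero, while all higher differences vanish, so the minimal degree is 3.

3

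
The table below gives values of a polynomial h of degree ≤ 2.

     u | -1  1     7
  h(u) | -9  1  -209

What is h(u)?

Using the Lagrange interpolation formula with nodes -1, 1, 7:
  L_0(u) = (u - 1)(u - 7) / 16
  L_1(u) = (u + 1)(u - 7) / -12
  L_2(u) = (u + 1)(u - 1) / 48
Then h(u) = -9·L_0(u) + 1·L_1(u) - 209·L_2(u).
Expanding and collecting terms gives h(u) = -5u^2 + 5u + 1.
Check: h(1) = 1. ✓

h(u) = -5u^2 + 5u + 1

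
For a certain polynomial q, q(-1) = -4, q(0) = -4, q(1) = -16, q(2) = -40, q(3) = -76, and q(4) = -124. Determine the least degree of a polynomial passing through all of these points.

2

Forward differences of the values at t = -1, 0, 1, 2, 3, 4:
  q  : -4  -4  -16  -40  -76  -124
  Δ  : 0  -12  -24  -36  -48
  Δ^2: -12  -12  -12  -12
  Δ^3: 0  0  0
  Δ^4: 0  0
  Δ^5: 0
The second differences are constant (-12) and nonzero, while all higher differences vanish, so the minimal degree is 2.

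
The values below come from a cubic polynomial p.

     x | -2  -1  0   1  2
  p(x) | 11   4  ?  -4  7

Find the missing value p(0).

The 4 known points determine the degree-3 polynomial uniquely.
Write p(x) = ax^3 + bx^2 + cx + d. Substituting each data point gives a linear system:
  -8a + 4b - 2c + d = 11
  -a + b - c + d = 4
  a + b + c + d = -4
  8a + 4b + 2c + d = 7
Solving the system yields a = 1, b = 3, c = -5, d = -3.
So p(x) = x³ + 3x² - 5x - 3.
Then p(0) = -3.

-3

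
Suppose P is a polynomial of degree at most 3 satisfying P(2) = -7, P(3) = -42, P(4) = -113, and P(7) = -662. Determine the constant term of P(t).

Write P(t) = at^3 + bt^2 + ct + d. Substituting each data point gives a linear system:
  8a + 4b + 2c + d = -7
  27a + 9b + 3c + d = -42
  64a + 16b + 4c + d = -113
  343a + 49b + 7c + d = -662
Solving the system yields a = -2, b = 0, c = 3, d = 3.
So P(t) = -2t^3 + 3t + 3.
The constant term is 3.

3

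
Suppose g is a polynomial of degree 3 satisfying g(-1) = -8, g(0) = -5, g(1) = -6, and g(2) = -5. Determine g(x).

Write g(x) = ax^3 + bx^2 + cx + d. Substituting each data point gives a linear system:
  -a + b - c + d = -8
  d = -5
  a + b + c + d = -6
  8a + 4b + 2c + d = -5
Solving the system yields a = 1, b = -2, c = 0, d = -5.
So g(x) = x^3 - 2x^2 - 5.
Check: g(2) = -5. ✓

g(x) = x^3 - 2x^2 - 5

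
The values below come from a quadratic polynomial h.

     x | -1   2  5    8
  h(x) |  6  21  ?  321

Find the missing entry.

126

On equispaced nodes a degree-2 polynomial has vanishing third forward difference, so
  - h(-1) + 3·h(2) - 3·h(5) + h(8) = 0.
Substituting the known values and solving for h(5):
  -3·h(5) = -378
  h(5) = 126.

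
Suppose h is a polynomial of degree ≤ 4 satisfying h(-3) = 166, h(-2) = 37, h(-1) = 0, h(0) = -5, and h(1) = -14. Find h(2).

-39

Using the Lagrange interpolation formula with nodes -3, -2, -1, 0, 1:
  L_0(x) = (x + 2)(x + 1)x(x - 1) / 24
  L_1(x) = (x + 3)(x + 1)x(x - 1) / -6
  L_2(x) = (x + 3)(x + 2)x(x - 1) / 4
  L_3(x) = (x + 3)(x + 2)(x + 1)(x - 1) / -6
  L_4(x) = (x + 3)(x + 2)(x + 1)x / 24
Then h(x) = 166·L_0(x) + 37·L_1(x) + 0·L_2(x) - 5·L_3(x) - 14·L_4(x).
Expanding and collecting terms gives h(x) = x^4 - 4x^3 - 3x^2 - 3x - 5.
Evaluating at x = 2: h(2) = -39.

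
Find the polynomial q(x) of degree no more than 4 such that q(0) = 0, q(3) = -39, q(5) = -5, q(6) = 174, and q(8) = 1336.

q(x) = x^4 - 6x^3 + 5x^2 - x

Write q(x) = ax^4 + bx^3 + cx^2 + dx + e. Substituting each data point gives a linear system:
  e = 0
  81a + 27b + 9c + 3d + e = -39
  625a + 125b + 25c + 5d + e = -5
  1296a + 216b + 36c + 6d + e = 174
  4096a + 512b + 64c + 8d + e = 1336
Solving the system yields a = 1, b = -6, c = 5, d = -1, e = 0.
So q(x) = x⁴ - 6x³ + 5x² - x.
Check: q(3) = -39. ✓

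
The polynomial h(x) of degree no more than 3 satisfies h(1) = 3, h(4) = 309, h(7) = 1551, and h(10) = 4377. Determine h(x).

Write h(x) = ax^3 + bx^2 + cx + d. Substituting each data point gives a linear system:
  a + b + c + d = 3
  64a + 16b + 4c + d = 309
  343a + 49b + 7c + d = 1551
  1000a + 100b + 10c + d = 4377
Solving the system yields a = 4, b = 4, c = -2, d = -3.
So h(x) = 4x³ + 4x² - 2x - 3.
Check: h(1) = 3. ✓

h(x) = 4x^3 + 4x^2 - 2x - 3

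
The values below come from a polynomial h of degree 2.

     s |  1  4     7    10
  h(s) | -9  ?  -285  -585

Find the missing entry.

-93

On equispaced nodes a degree-2 polynomial has vanishing third forward difference, so
  - h(1) + 3·h(4) - 3·h(7) + h(10) = 0.
Substituting the known values and solving for h(4):
  3·h(4) = -279
  h(4) = -93.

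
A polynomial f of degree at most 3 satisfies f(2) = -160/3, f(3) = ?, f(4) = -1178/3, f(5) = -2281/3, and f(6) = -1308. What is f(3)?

-169

The 4 known points determine the degree-3 polynomial uniquely.
Write f(u) = au^3 + bu^2 + cu + d. Substituting each data point gives a linear system:
  8a + 4b + 2c + d = -160/3
  64a + 16b + 4c + d = -1178/3
  125a + 25b + 5c + d = -2281/3
  216a + 36b + 6c + d = -1308
Solving the system yields a = -6, b = 0, c = -5/3, d = -2.
So f(u) = -6u³ - (5/3)u - 2.
Then f(3) = -169.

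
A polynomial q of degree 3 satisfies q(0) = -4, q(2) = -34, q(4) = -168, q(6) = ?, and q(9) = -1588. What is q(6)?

-502

The 4 known points determine the degree-3 polynomial uniquely.
Write q(x) = ax^3 + bx^2 + cx + d. Substituting each data point gives a linear system:
  d = -4
  8a + 4b + 2c + d = -34
  64a + 16b + 4c + d = -168
  729a + 81b + 9c + d = -1588
Solving the system yields a = -2, b = -1, c = -5, d = -4.
So q(x) = -2x³ - x² - 5x - 4.
Then q(6) = -502.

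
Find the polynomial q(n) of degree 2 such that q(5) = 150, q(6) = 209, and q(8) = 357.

Using the Lagrange interpolation formula with nodes 5, 6, 8:
  L_0(n) = (n - 6)(n - 8) / 3
  L_1(n) = (n - 5)(n - 8) / -2
  L_2(n) = (n - 5)(n - 6) / 6
Then q(n) = 150·L_0(n) + 209·L_1(n) + 357·L_2(n).
Expanding and collecting terms gives q(n) = 5n² + 4n + 5.
Check: q(5) = 150. ✓

q(n) = 5n^2 + 4n + 5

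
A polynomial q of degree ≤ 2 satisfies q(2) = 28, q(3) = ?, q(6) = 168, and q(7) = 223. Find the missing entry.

The 3 known points determine the degree-2 polynomial uniquely.
Write q(u) = au^2 + bu + c. Substituting each data point gives a linear system:
  4a + 2b + c = 28
  36a + 6b + c = 168
  49a + 7b + c = 223
Solving the system yields a = 4, b = 3, c = 6.
So q(u) = 4u^2 + 3u + 6.
Then q(3) = 51.

51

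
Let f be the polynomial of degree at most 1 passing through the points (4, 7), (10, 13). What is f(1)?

Using the Lagrange interpolation formula with nodes 4, 10:
  L_0(s) = (s - 10) / -6
  L_1(s) = (s - 4) / 6
Then f(s) = 7·L_0(s) + 13·L_1(s).
Expanding and collecting terms gives f(s) = s + 3.
Evaluating at s = 1: f(1) = 4.

4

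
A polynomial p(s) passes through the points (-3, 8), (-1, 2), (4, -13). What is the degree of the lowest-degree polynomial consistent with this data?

Divided differences on the nodes -3, -1, 4:
  order 0: 8  2  -13
  order 1: -3  -3
  order 2: 0
The order-1 divided differences are all -3 (nonzero) and every higher order vanishes, so the data lies on a polynomial of degree exactly 1.

1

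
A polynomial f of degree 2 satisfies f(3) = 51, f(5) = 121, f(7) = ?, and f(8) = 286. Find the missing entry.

223

The 3 known points determine the degree-2 polynomial uniquely.
Write f(s) = as^2 + bs + c. Substituting each data point gives a linear system:
  9a + 3b + c = 51
  25a + 5b + c = 121
  64a + 8b + c = 286
Solving the system yields a = 4, b = 3, c = 6.
So f(s) = 4s² + 3s + 6.
Then f(7) = 223.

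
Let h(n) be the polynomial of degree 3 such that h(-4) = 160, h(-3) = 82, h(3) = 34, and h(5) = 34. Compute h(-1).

Write h(n) = an^3 + bn^2 + cn + d. Substituting each data point gives a linear system:
  -64a + 16b - 4c + d = 160
  -27a + 9b - 3c + d = 82
  27a + 9b + 3c + d = 34
  125a + 25b + 5c + d = 34
Solving the system yields a = -1, b = 6, c = 1, d = 4.
So h(n) = -n^3 + 6n^2 + n + 4.
Then h(-1) = 10.

10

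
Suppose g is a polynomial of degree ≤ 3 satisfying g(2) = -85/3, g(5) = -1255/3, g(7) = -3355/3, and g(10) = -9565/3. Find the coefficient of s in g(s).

Write g(s) = as^3 + bs^2 + cs + d. Substituting each data point gives a linear system:
  8a + 4b + 2c + d = -85/3
  125a + 25b + 5c + d = -1255/3
  343a + 49b + 7c + d = -3355/3
  1000a + 100b + 10c + d = -9565/3
Solving the system yields a = -3, b = -2, c = 1, d = 5/3.
So g(s) = -3s^3 - 2s^2 + s + 5/3.
The coefficient of s is 1.

1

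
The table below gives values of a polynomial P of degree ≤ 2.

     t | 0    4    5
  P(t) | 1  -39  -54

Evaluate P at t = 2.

-15

Using the Lagrange interpolation formula with nodes 0, 4, 5:
  L_0(t) = (t - 4)(t - 5) / 20
  L_1(t) = t(t - 5) / -4
  L_2(t) = t(t - 4) / 5
Then P(t) = 1·L_0(t) - 39·L_1(t) - 54·L_2(t).
Expanding and collecting terms gives P(t) = -t^2 - 6t + 1.
Evaluating at t = 2: P(2) = -15.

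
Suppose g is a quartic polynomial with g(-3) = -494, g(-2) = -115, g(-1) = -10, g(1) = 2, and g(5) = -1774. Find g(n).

g(n) = -4n^4 + 6n^3 - n^2 + 1

Using the Lagrange interpolation formula with nodes -3, -2, -1, 1, 5:
  L_0(n) = (n + 2)(n + 1)(n - 1)(n - 5) / 64
  L_1(n) = (n + 3)(n + 1)(n - 1)(n - 5) / -21
  L_2(n) = (n + 3)(n + 2)(n - 1)(n - 5) / 24
  L_3(n) = (n + 3)(n + 2)(n + 1)(n - 5) / -96
  L_4(n) = (n + 3)(n + 2)(n + 1)(n - 1) / 1344
Then g(n) = -494·L_0(n) - 115·L_1(n) - 10·L_2(n) + 2·L_3(n) - 1774·L_4(n).
Expanding and collecting terms gives g(n) = -4n⁴ + 6n³ - n² + 1.
Check: g(-3) = -494. ✓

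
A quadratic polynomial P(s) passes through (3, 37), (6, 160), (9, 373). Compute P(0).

Forward differences of the values at s = 3, 6, 9:
  P  : 37  160  373
  Δ  : 123  213
  Δ^2: 90
The second differences are constant, confirming degree 2.
Interpolating (Newton forward form) and evaluating at s = 0 gives P(0) = 4.

4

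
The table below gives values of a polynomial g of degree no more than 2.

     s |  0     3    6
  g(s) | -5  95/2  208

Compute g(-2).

Write g(s) = as^2 + bs + c. Substituting each data point gives a linear system:
  c = -5
  9a + 3b + c = 95/2
  36a + 6b + c = 208
Solving the system yields a = 6, b = -1/2, c = -5.
So g(s) = 6s² - (1/2)s - 5.
Then g(-2) = 20.

20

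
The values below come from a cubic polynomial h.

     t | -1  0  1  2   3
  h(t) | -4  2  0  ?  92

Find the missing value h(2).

On equispaced nodes a degree-3 polynomial has vanishing fourth forward difference, so
  h(-1) - 4·h(0) + 6·h(1) - 4·h(2) + h(3) = 0.
Substituting the known values and solving for h(2):
  -4·h(2) = -80
  h(2) = 20.

20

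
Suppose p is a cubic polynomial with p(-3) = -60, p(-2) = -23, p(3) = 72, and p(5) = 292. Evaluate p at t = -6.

Write p(t) = at^3 + bt^2 + ct + d. Substituting each data point gives a linear system:
  -27a + 9b - 3c + d = -60
  -8a + 4b - 2c + d = -23
  27a + 9b + 3c + d = 72
  125a + 25b + 5c + d = 292
Solving the system yields a = 2, b = 1, c = 4, d = -3.
So p(t) = 2t^3 + t^2 + 4t - 3.
Then p(-6) = -423.

-423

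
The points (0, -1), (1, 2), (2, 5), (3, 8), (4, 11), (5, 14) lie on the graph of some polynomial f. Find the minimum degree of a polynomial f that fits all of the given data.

Forward differences of the values at x = 0, 1, 2, 3, 4, 5:
  f  : -1  2  5  8  11  14
  Δ  : 3  3  3  3  3
  Δ^2: 0  0  0  0
  Δ^3: 0  0  0
  Δ^4: 0  0
  Δ^5: 0
The first differences are constant (3) and nonzero, while all higher differences vanish, so the minimal degree is 1.

1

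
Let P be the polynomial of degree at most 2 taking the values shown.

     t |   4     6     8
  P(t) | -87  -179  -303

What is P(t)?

Write P(t) = at^2 + bt + c. Substituting each data point gives a linear system:
  16a + 4b + c = -87
  36a + 6b + c = -179
  64a + 8b + c = -303
Solving the system yields a = -4, b = -6, c = 1.
So P(t) = -4t^2 - 6t + 1.
Check: P(8) = -303. ✓

P(t) = -4t^2 - 6t + 1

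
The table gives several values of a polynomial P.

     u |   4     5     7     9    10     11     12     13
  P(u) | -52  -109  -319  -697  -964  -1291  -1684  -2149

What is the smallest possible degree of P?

Divided differences on the nodes 4, 5, 7, 9, 10, 11, 12, 13:
  order 0: -52  -109  -319  -697  -964  -1291  -1684  -2149
  order 1: -57  -105  -189  -267  -327  -393  -465
  order 2: -16  -21  -26  -30  -33  -36
  order 3: -1  -1  -1  -1  -1
  order 4: 0  0  0  0
  order 5: 0  0  0
  order 6: 0  0
  order 7: 0
The order-3 divided differences are all -1 (nonzero) and every higher order vanishes, so the data lies on a polynomial of degree exactly 3.

3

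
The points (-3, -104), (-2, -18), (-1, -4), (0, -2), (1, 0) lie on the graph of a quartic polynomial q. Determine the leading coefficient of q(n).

-2

Write q(n) = an^4 + bn^3 + cn^2 + dn + e. Substituting each data point gives a linear system:
  81a - 27b + 9c - 3d + e = -104
  16a - 8b + 4c - 2d + e = -18
  a - b + c - d + e = -4
  e = -2
  a + b + c + d + e = 0
Solving the system yields a = -2, b = -2, c = 2, d = 4, e = -2.
So q(n) = -2n^4 - 2n^3 + 2n^2 + 4n - 2.
The leading coefficient is -2.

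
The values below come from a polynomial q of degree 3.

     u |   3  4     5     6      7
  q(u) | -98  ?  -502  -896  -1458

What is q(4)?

-246

On equispaced nodes a degree-3 polynomial has vanishing fourth forward difference, so
  q(3) - 4·q(4) + 6·q(5) - 4·q(6) + q(7) = 0.
Substituting the known values and solving for q(4):
  -4·q(4) = 984
  q(4) = -246.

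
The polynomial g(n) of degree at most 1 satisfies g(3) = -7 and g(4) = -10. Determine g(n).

g(n) = -3n + 2

Using the Lagrange interpolation formula with nodes 3, 4:
  L_0(n) = (n - 4) / -1
  L_1(n) = (n - 3) / 1
Then g(n) = -7·L_0(n) - 10·L_1(n).
Expanding and collecting terms gives g(n) = -3n + 2.
Check: g(4) = -10. ✓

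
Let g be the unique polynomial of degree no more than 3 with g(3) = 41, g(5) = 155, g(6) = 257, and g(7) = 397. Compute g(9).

815

Write g(t) = at^3 + bt^2 + ct + d. Substituting each data point gives a linear system:
  27a + 9b + 3c + d = 41
  125a + 25b + 5c + d = 155
  216a + 36b + 6c + d = 257
  343a + 49b + 7c + d = 397
Solving the system yields a = 1, b = 1, c = 0, d = 5.
So g(t) = t^3 + t^2 + 5.
Then g(9) = 815.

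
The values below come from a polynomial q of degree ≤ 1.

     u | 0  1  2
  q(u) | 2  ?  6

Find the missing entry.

4

On equispaced nodes a degree-1 polynomial has vanishing second forward difference, so
  q(0) - 2·q(1) + q(2) = 0.
Substituting the known values and solving for q(1):
  -2·q(1) = -8
  q(1) = 4.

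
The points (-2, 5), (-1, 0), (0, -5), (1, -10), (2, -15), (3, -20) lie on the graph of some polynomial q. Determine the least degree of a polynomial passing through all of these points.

1

Forward differences of the values at s = -2, -1, 0, 1, 2, 3:
  q  : 5  0  -5  -10  -15  -20
  Δ  : -5  -5  -5  -5  -5
  Δ^2: 0  0  0  0
  Δ^3: 0  0  0
  Δ^4: 0  0
  Δ^5: 0
The first differences are constant (-5) and nonzero, while all higher differences vanish, so the minimal degree is 1.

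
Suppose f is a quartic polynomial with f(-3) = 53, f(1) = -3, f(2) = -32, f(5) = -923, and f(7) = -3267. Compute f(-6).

-472

Using the Lagrange interpolation formula with nodes -3, 1, 2, 5, 7:
  L_0(x) = (x - 1)(x - 2)(x - 5)(x - 7) / 1600
  L_1(x) = (x + 3)(x - 2)(x - 5)(x - 7) / -96
  L_2(x) = (x + 3)(x - 1)(x - 5)(x - 7) / 75
  L_3(x) = (x + 3)(x - 1)(x - 2)(x - 7) / -192
  L_4(x) = (x + 3)(x - 1)(x - 2)(x - 5) / 600
Then f(x) = 53·L_0(x) - 3·L_1(x) - 32·L_2(x) - 923·L_3(x) - 3267·L_4(x).
Expanding and collecting terms gives f(x) = -x^4 - 3x^3 + 4x^2 - 5x + 2.
Evaluating at x = -6: f(-6) = -472.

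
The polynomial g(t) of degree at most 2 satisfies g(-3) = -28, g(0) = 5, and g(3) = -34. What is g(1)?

0

Write g(t) = at^2 + bt + c. Substituting each data point gives a linear system:
  9a - 3b + c = -28
  c = 5
  9a + 3b + c = -34
Solving the system yields a = -4, b = -1, c = 5.
So g(t) = -4t^2 - t + 5.
Then g(1) = 0.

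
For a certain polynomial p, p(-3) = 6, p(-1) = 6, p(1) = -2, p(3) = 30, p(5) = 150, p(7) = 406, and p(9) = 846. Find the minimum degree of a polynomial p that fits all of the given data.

3

Forward differences of the values at t = -3, -1, 1, 3, 5, 7, 9:
  p  : 6  6  -2  30  150  406  846
  Δ  : 0  -8  32  120  256  440
  Δ^2: -8  40  88  136  184
  Δ^3: 48  48  48  48
  Δ^4: 0  0  0
  Δ^5: 0  0
  Δ^6: 0
The third differences are constant (48) and nonzero, while all higher differences vanish, so the minimal degree is 3.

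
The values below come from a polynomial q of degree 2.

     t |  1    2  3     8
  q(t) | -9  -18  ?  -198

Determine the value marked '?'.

-33

The 3 known points determine the degree-2 polynomial uniquely.
Write q(t) = at^2 + bt + c. Substituting each data point gives a linear system:
  a + b + c = -9
  4a + 2b + c = -18
  64a + 8b + c = -198
Solving the system yields a = -3, b = 0, c = -6.
So q(t) = -3t^2 - 6.
Then q(3) = -33.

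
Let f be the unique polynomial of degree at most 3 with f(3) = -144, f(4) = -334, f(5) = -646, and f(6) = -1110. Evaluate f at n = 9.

-3714

Using the Lagrange interpolation formula with nodes 3, 4, 5, 6:
  L_0(n) = (n - 4)(n - 5)(n - 6) / -6
  L_1(n) = (n - 3)(n - 5)(n - 6) / 2
  L_2(n) = (n - 3)(n - 4)(n - 6) / -2
  L_3(n) = (n - 3)(n - 4)(n - 5) / 6
Then f(n) = -144·L_0(n) - 334·L_1(n) - 646·L_2(n) - 1110·L_3(n).
Expanding and collecting terms gives f(n) = -5n^3 - n^2 + 2n - 6.
Evaluating at n = 9: f(9) = -3714.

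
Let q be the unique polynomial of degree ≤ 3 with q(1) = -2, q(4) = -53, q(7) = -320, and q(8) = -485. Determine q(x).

q(x) = -x^3 + 4x - 5

Write q(x) = ax^3 + bx^2 + cx + d. Substituting each data point gives a linear system:
  a + b + c + d = -2
  64a + 16b + 4c + d = -53
  343a + 49b + 7c + d = -320
  512a + 64b + 8c + d = -485
Solving the system yields a = -1, b = 0, c = 4, d = -5.
So q(x) = -x^3 + 4x - 5.
Check: q(8) = -485. ✓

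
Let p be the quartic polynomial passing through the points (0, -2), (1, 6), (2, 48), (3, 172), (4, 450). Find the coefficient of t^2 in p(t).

Write p(t) = at^4 + bt^3 + ct^2 + dt + e. Substituting each data point gives a linear system:
  e = -2
  a + b + c + d + e = 6
  16a + 8b + 4c + 2d + e = 48
  81a + 27b + 9c + 3d + e = 172
  256a + 64b + 16c + 4d + e = 450
Solving the system yields a = 1, b = 2, c = 4, d = 1, e = -2.
So p(t) = t^4 + 2t^3 + 4t^2 + t - 2.
The coefficient of t^2 is 4.

4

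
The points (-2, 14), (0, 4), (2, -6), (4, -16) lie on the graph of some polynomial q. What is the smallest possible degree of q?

Forward differences of the values at n = -2, 0, 2, 4:
  q  : 14  4  -6  -16
  Δ  : -10  -10  -10
  Δ^2: 0  0
  Δ^3: 0
The first differences are constant (-10) and nonzero, while all higher differences vanish, so the minimal degree is 1.

1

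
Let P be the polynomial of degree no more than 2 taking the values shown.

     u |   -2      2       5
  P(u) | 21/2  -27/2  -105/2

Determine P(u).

P(u) = -u^2 - 6u + 5/2

Using the Lagrange interpolation formula with nodes -2, 2, 5:
  L_0(u) = (u - 2)(u - 5) / 28
  L_1(u) = (u + 2)(u - 5) / -12
  L_2(u) = (u + 2)(u - 2) / 21
Then P(u) = 21/2·L_0(u) - 27/2·L_1(u) - 105/2·L_2(u).
Expanding and collecting terms gives P(u) = -u^2 - 6u + 5/2.
Check: P(2) = -27/2. ✓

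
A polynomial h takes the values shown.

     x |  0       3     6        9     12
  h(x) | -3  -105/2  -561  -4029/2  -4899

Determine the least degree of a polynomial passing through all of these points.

3

Forward differences of the values at x = 0, 3, 6, 9, 12:
  h  : -3  -105/2  -561  -4029/2  -4899
  Δ  : -99/2  -1017/2  -2907/2  -5769/2
  Δ^2: -459  -945  -1431
  Δ^3: -486  -486
  Δ^4: 0
The third differences are constant (-486) and nonzero, while all higher differences vanish, so the minimal degree is 3.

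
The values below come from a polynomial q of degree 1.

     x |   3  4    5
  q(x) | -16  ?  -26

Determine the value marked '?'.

On equispaced nodes a degree-1 polynomial has vanishing second forward difference, so
  q(3) - 2·q(4) + q(5) = 0.
Substituting the known values and solving for q(4):
  -2·q(4) = 42
  q(4) = -21.

-21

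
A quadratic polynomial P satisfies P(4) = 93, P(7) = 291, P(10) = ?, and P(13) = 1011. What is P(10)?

597

On equispaced nodes a degree-2 polynomial has vanishing third forward difference, so
  - P(4) + 3·P(7) - 3·P(10) + P(13) = 0.
Substituting the known values and solving for P(10):
  -3·P(10) = -1791
  P(10) = 597.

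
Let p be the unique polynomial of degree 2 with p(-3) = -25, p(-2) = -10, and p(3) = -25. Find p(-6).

Using the Lagrange interpolation formula with nodes -3, -2, 3:
  L_0(x) = (x + 2)(x - 3) / 6
  L_1(x) = (x + 3)(x - 3) / -5
  L_2(x) = (x + 3)(x + 2) / 30
Then p(x) = -25·L_0(x) - 10·L_1(x) - 25·L_2(x).
Expanding and collecting terms gives p(x) = -3x^2 + 2.
Evaluating at x = -6: p(-6) = -106.

-106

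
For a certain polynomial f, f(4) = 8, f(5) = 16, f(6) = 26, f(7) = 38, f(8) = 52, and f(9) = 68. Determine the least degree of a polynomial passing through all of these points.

Forward differences of the values at x = 4, 5, 6, 7, 8, 9:
  f  : 8  16  26  38  52  68
  Δ  : 8  10  12  14  16
  Δ^2: 2  2  2  2
  Δ^3: 0  0  0
  Δ^4: 0  0
  Δ^5: 0
The second differences are constant (2) and nonzero, while all higher differences vanish, so the minimal degree is 2.

2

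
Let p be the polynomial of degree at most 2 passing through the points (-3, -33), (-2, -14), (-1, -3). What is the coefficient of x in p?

Write p(x) = ax^2 + bx + c. Substituting each data point gives a linear system:
  9a - 3b + c = -33
  4a - 2b + c = -14
  a - b + c = -3
Solving the system yields a = -4, b = -1, c = 0.
So p(x) = -4x^2 - x.
The coefficient of x is -1.

-1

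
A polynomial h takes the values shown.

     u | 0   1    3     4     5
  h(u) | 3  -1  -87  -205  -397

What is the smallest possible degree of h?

Divided differences on the nodes 0, 1, 3, 4, 5:
  order 0: 3  -1  -87  -205  -397
  order 1: -4  -43  -118  -192
  order 2: -13  -25  -37
  order 3: -3  -3
  order 4: 0
The order-3 divided differences are all -3 (nonzero) and every higher order vanishes, so the data lies on a polynomial of degree exactly 3.

3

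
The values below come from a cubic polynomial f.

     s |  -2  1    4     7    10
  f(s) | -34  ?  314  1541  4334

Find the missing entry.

5

On equispaced nodes a degree-3 polynomial has vanishing fourth forward difference, so
  f(-2) - 4·f(1) + 6·f(4) - 4·f(7) + f(10) = 0.
Substituting the known values and solving for f(1):
  -4·f(1) = -20
  f(1) = 5.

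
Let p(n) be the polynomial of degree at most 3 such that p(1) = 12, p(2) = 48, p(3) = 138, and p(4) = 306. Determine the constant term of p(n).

Write p(n) = an^3 + bn^2 + cn + d. Substituting each data point gives a linear system:
  a + b + c + d = 12
  8a + 4b + 2c + d = 48
  27a + 9b + 3c + d = 138
  64a + 16b + 4c + d = 306
Solving the system yields a = 4, b = 3, c = -1, d = 6.
So p(n) = 4n³ + 3n² - n + 6.
The constant term is 6.

6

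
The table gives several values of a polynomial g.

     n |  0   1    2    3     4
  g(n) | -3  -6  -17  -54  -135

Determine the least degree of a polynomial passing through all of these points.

Forward differences of the values at n = 0, 1, 2, 3, 4:
  g  : -3  -6  -17  -54  -135
  Δ  : -3  -11  -37  -81
  Δ^2: -8  -26  -44
  Δ^3: -18  -18
  Δ^4: 0
The third differences are constant (-18) and nonzero, while all higher differences vanish, so the minimal degree is 3.

3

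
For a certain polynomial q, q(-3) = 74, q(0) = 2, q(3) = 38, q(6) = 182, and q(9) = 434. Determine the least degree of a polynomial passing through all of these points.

2

Forward differences of the values at s = -3, 0, 3, 6, 9:
  q  : 74  2  38  182  434
  Δ  : -72  36  144  252
  Δ^2: 108  108  108
  Δ^3: 0  0
  Δ^4: 0
The second differences are constant (108) and nonzero, while all higher differences vanish, so the minimal degree is 2.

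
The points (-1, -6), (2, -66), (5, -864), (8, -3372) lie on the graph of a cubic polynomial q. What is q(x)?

q(x) = -6x^3 - 5x^2 + 3x - 4

Write q(x) = ax^3 + bx^2 + cx + d. Substituting each data point gives a linear system:
  -a + b - c + d = -6
  8a + 4b + 2c + d = -66
  125a + 25b + 5c + d = -864
  512a + 64b + 8c + d = -3372
Solving the system yields a = -6, b = -5, c = 3, d = -4.
So q(x) = -6x^3 - 5x^2 + 3x - 4.
Check: q(5) = -864. ✓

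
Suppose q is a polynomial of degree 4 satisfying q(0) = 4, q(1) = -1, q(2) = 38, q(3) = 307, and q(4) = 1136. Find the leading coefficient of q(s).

Write q(s) = as^4 + bs^3 + cs^2 + ds + e. Substituting each data point gives a linear system:
  e = 4
  a + b + c + d + e = -1
  16a + 8b + 4c + 2d + e = 38
  81a + 27b + 9c + 3d + e = 307
  256a + 64b + 16c + 4d + e = 1136
Solving the system yields a = 6, b = -5, c = -5, d = -1, e = 4.
So q(s) = 6s⁴ - 5s³ - 5s² - s + 4.
The leading coefficient is 6.

6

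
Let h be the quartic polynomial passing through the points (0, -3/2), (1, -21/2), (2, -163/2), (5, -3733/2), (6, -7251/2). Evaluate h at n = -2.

-51/2

Using the Lagrange interpolation formula with nodes 0, 1, 2, 5, 6:
  L_0(n) = (n - 1)(n - 2)(n - 5)(n - 6) / 60
  L_1(n) = n(n - 2)(n - 5)(n - 6) / -20
  L_2(n) = n(n - 1)(n - 5)(n - 6) / 24
  L_3(n) = n(n - 1)(n - 2)(n - 6) / -60
  L_4(n) = n(n - 1)(n - 2)(n - 5) / 120
Then h(n) = -3/2·L_0(n) - 21/2·L_1(n) - 163/2·L_2(n) - 3733/2·L_3(n) - 7251/2·L_4(n).
Expanding and collecting terms gives h(n) = -2n⁴ - 4n³ - 5n² + 2n - 3/2.
Evaluating at n = -2: h(-2) = -51/2.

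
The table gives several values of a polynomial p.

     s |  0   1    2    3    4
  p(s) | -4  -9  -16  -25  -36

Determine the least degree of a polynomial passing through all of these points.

2

Forward differences of the values at s = 0, 1, 2, 3, 4:
  p  : -4  -9  -16  -25  -36
  Δ  : -5  -7  -9  -11
  Δ^2: -2  -2  -2
  Δ^3: 0  0
  Δ^4: 0
The second differences are constant (-2) and nonzero, while all higher differences vanish, so the minimal degree is 2.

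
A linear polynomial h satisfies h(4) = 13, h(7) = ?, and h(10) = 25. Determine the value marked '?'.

19

The 2 known points determine the degree-1 polynomial uniquely.
Write h(u) = au + b. Substituting each data point gives a linear system:
  4a + b = 13
  10a + b = 25
Solving the system yields a = 2, b = 5.
So h(u) = 2u + 5.
Then h(7) = 19.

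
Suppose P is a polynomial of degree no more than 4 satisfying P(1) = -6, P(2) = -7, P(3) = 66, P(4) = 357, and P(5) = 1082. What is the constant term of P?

-3

Write P(n) = an^4 + bn^3 + cn^2 + dn + e. Substituting each data point gives a linear system:
  a + b + c + d + e = -6
  16a + 8b + 4c + 2d + e = -7
  81a + 27b + 9c + 3d + e = 66
  256a + 64b + 16c + 4d + e = 357
  625a + 125b + 25c + 5d + e = 1082
Solving the system yields a = 3, b = -6, c = -2, d = 2, e = -3.
So P(n) = 3n^4 - 6n^3 - 2n^2 + 2n - 3.
The constant term is -3.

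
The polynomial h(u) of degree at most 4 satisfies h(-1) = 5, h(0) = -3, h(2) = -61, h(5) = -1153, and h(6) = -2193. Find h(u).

Write h(u) = au^4 + bu^3 + cu^2 + du + e. Substituting each data point gives a linear system:
  a - b + c - d + e = 5
  e = -3
  16a + 8b + 4c + 2d + e = -61
  625a + 125b + 25c + 5d + e = -1153
  1296a + 216b + 36c + 6d + e = -2193
Solving the system yields a = -1, b = -4, c = 0, d = -5, e = -3.
So h(u) = -u⁴ - 4u³ - 5u - 3.
Check: h(0) = -3. ✓

h(u) = -u^4 - 4u^3 - 5u - 3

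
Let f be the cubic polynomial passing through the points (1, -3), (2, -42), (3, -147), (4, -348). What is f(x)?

Write f(x) = ax^3 + bx^2 + cx + d. Substituting each data point gives a linear system:
  a + b + c + d = -3
  8a + 4b + 2c + d = -42
  27a + 9b + 3c + d = -147
  64a + 16b + 4c + d = -348
Solving the system yields a = -5, b = -3, c = 5, d = 0.
So f(x) = -5x³ - 3x² + 5x.
Check: f(4) = -348. ✓

f(x) = -5x^3 - 3x^2 + 5x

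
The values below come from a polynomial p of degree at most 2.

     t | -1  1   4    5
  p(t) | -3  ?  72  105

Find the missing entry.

The 3 known points determine the degree-2 polynomial uniquely.
Write p(t) = at^2 + bt + c. Substituting each data point gives a linear system:
  a - b + c = -3
  16a + 4b + c = 72
  25a + 5b + c = 105
Solving the system yields a = 3, b = 6, c = 0.
So p(t) = 3t^2 + 6t.
Then p(1) = 9.

9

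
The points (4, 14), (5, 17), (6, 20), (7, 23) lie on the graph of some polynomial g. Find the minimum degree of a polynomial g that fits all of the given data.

1

Forward differences of the values at s = 4, 5, 6, 7:
  g  : 14  17  20  23
  Δ  : 3  3  3
  Δ^2: 0  0
  Δ^3: 0
The first differences are constant (3) and nonzero, while all higher differences vanish, so the minimal degree is 1.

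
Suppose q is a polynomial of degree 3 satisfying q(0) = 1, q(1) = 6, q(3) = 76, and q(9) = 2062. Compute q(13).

Write q(x) = ax^3 + bx^2 + cx + d. Substituting each data point gives a linear system:
  d = 1
  a + b + c + d = 6
  27a + 9b + 3c + d = 76
  729a + 81b + 9c + d = 2062
Solving the system yields a = 3, b = -2, c = 4, d = 1.
So q(x) = 3x^3 - 2x^2 + 4x + 1.
Then q(13) = 6306.

6306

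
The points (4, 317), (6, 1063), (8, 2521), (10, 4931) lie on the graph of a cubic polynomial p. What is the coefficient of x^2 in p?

Write p(x) = ax^3 + bx^2 + cx + d. Substituting each data point gives a linear system:
  64a + 16b + 4c + d = 317
  216a + 36b + 6c + d = 1063
  512a + 64b + 8c + d = 2521
  1000a + 100b + 10c + d = 4931
Solving the system yields a = 5, b = -1, c = 3, d = 1.
So p(x) = 5x^3 - x^2 + 3x + 1.
The coefficient of x^2 is -1.

-1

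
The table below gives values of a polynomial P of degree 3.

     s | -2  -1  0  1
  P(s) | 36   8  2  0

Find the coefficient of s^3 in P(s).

Write P(s) = as^3 + bs^2 + cs + d. Substituting each data point gives a linear system:
  -8a + 4b - 2c + d = 36
  -a + b - c + d = 8
  d = 2
  a + b + c + d = 0
Solving the system yields a = -3, b = 2, c = -1, d = 2.
So P(s) = -3s^3 + 2s^2 - s + 2.
The leading coefficient is -3.

-3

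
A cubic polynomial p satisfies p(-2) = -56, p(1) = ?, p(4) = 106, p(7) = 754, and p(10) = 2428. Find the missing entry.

The 4 known points determine the degree-3 polynomial uniquely.
Write p(x) = ax^3 + bx^2 + cx + d. Substituting each data point gives a linear system:
  -8a + 4b - 2c + d = -56
  64a + 16b + 4c + d = 106
  343a + 49b + 7c + d = 754
  1000a + 100b + 10c + d = 2428
Solving the system yields a = 3, b = -6, c = 3, d = -2.
So p(x) = 3x^3 - 6x^2 + 3x - 2.
Then p(1) = -2.

-2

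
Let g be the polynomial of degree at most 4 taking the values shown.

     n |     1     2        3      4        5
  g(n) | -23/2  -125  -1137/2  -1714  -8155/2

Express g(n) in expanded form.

g(n) = -6n^4 - 2n^3 - 3n^2 - (1/2)n

Write g(n) = an^4 + bn^3 + cn^2 + dn + e. Substituting each data point gives a linear system:
  a + b + c + d + e = -23/2
  16a + 8b + 4c + 2d + e = -125
  81a + 27b + 9c + 3d + e = -1137/2
  256a + 64b + 16c + 4d + e = -1714
  625a + 125b + 25c + 5d + e = -8155/2
Solving the system yields a = -6, b = -2, c = -3, d = -1/2, e = 0.
So g(n) = -6n^4 - 2n^3 - 3n^2 - (1/2)n.
Check: g(5) = -8155/2. ✓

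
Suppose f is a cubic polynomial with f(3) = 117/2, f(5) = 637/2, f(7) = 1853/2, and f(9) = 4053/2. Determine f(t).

f(t) = 3t^3 - (3/2)t^2 - 5t + 6

Write f(t) = at^3 + bt^2 + ct + d. Substituting each data point gives a linear system:
  27a + 9b + 3c + d = 117/2
  125a + 25b + 5c + d = 637/2
  343a + 49b + 7c + d = 1853/2
  729a + 81b + 9c + d = 4053/2
Solving the system yields a = 3, b = -3/2, c = -5, d = 6.
So f(t) = 3t³ - (3/2)t² - 5t + 6.
Check: f(3) = 117/2. ✓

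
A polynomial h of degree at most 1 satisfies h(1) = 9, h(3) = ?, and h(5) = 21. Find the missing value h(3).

The 2 known points determine the degree-1 polynomial uniquely.
Write h(n) = an + b. Substituting each data point gives a linear system:
  a + b = 9
  5a + b = 21
Solving the system yields a = 3, b = 6.
So h(n) = 3n + 6.
Then h(3) = 15.

15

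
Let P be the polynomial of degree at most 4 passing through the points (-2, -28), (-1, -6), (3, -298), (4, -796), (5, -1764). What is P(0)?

-4

Write P(n) = an^4 + bn^3 + cn^2 + dn + e. Substituting each data point gives a linear system:
  16a - 8b + 4c - 2d + e = -28
  a - b + c - d + e = -6
  81a + 27b + 9c + 3d + e = -298
  256a + 64b + 16c + 4d + e = -796
  625a + 125b + 25c + 5d + e = -1764
Solving the system yields a = -2, b = -3, c = -5, d = -2, e = -4.
So P(n) = -2n^4 - 3n^3 - 5n^2 - 2n - 4.
Then P(0) = -4.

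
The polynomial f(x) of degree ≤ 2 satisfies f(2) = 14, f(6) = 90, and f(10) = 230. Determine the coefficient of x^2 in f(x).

Write f(x) = ax^2 + bx + c. Substituting each data point gives a linear system:
  4a + 2b + c = 14
  36a + 6b + c = 90
  100a + 10b + c = 230
Solving the system yields a = 2, b = 3, c = 0.
So f(x) = 2x^2 + 3x.
The leading coefficient is 2.

2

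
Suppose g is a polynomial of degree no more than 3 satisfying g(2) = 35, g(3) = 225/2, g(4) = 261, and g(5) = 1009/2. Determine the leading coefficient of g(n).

4

Write g(n) = an^3 + bn^2 + cn + d. Substituting each data point gives a linear system:
  8a + 4b + 2c + d = 35
  27a + 9b + 3c + d = 225/2
  64a + 16b + 4c + d = 261
  125a + 25b + 5c + d = 1009/2
Solving the system yields a = 4, b = -1/2, c = 4, d = -3.
So g(n) = 4n^3 - (1/2)n^2 + 4n - 3.
The leading coefficient is 4.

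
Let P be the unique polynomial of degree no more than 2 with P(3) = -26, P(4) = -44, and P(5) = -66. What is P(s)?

Write P(s) = as^2 + bs + c. Substituting each data point gives a linear system:
  9a + 3b + c = -26
  16a + 4b + c = -44
  25a + 5b + c = -66
Solving the system yields a = -2, b = -4, c = 4.
So P(s) = -2s^2 - 4s + 4.
Check: P(4) = -44. ✓

P(s) = -2s^2 - 4s + 4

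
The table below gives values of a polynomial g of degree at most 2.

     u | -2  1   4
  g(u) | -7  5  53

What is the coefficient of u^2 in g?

2

Write g(u) = au^2 + bu + c. Substituting each data point gives a linear system:
  4a - 2b + c = -7
  a + b + c = 5
  16a + 4b + c = 53
Solving the system yields a = 2, b = 6, c = -3.
So g(u) = 2u^2 + 6u - 3.
The leading coefficient is 2.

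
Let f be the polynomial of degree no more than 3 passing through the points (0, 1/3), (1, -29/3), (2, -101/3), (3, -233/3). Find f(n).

f(n) = -n^3 - 4n^2 - 5n + 1/3

Using the Lagrange interpolation formula with nodes 0, 1, 2, 3:
  L_0(n) = (n - 1)(n - 2)(n - 3) / -6
  L_1(n) = n(n - 2)(n - 3) / 2
  L_2(n) = n(n - 1)(n - 3) / -2
  L_3(n) = n(n - 1)(n - 2) / 6
Then f(n) = 1/3·L_0(n) - 29/3·L_1(n) - 101/3·L_2(n) - 233/3·L_3(n).
Expanding and collecting terms gives f(n) = -n^3 - 4n^2 - 5n + 1/3.
Check: f(0) = 1/3. ✓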